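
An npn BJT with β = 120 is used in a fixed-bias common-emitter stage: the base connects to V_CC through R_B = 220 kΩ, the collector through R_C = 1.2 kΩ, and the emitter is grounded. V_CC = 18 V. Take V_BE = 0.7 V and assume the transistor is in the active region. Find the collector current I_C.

Base loop: V_CC = I_B·R_B + V_BE, so I_B = (18 − 0.7)/220 kΩ = 0.0786 mA.
In the active region I_C = β·I_B = 120 × 0.0786 = 9.44 mA.
Collector loop: V_CE = V_CC − I_C·R_C = 18 − 9.44×1.2 = 6.68 V.
Since V_CE = 6.68 V > V_CE(sat) ≈ 0.2 V, the transistor is in the active region as assumed.

I_C ≈ 9.4 mA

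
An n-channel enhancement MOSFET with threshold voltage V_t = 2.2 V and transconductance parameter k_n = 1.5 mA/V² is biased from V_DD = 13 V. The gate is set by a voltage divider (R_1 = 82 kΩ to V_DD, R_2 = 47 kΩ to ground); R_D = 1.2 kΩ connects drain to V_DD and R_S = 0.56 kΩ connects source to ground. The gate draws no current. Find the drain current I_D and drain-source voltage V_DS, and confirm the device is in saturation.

I_D ≈ 1.8 mA, V_DS ≈ 9.9 V

V_G = V_DD·R_2/(R_1+R_2) = 13×47/129 = 4.74 V.
Assume saturation: I_D = (k_n/2)(V_GS − V_t)² with V_GS = V_G − I_D·R_S = 4.74 − 0.56·I_D.
Substituting gives 0.235·I_D² − 3.13·I_D + 4.83 = 0, with roots I_D = 1.78 or 11.5 mA.
The root I_D = 11.5 mA gives V_GS = -1.72 V ≤ V_t, so take I_D = 1.78 mA.
Then V_GS = 3.74 V and V_DS = V_DD − I_D(R_D+R_S) = 13 − 1.78×1.76 = 9.87 V.
Saturation requires V_DS ≥ V_GS − V_t = 1.54 V; 9.87 ≥ 1.54 ✓.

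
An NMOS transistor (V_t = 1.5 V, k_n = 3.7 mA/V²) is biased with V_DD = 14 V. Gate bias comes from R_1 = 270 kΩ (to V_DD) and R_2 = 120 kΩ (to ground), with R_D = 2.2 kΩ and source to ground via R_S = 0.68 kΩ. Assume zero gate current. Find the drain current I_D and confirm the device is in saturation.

I_D ≈ 2.4 mA

V_G = V_DD·R_2/(R_1+R_2) = 14×120/390 = 4.31 V.
Assume saturation: I_D = (k_n/2)(V_GS − V_t)² with V_GS = V_G − I_D·R_S = 4.31 − 0.68·I_D.
Substituting gives 0.855·I_D² − 8.06·I_D + 14.6 = 0, with roots I_D = 2.44 or 6.99 mA.
The root I_D = 6.99 mA gives V_GS = -0.443 V ≤ V_t, so take I_D = 2.44 mA.
Then V_GS = 2.65 V and V_DS = V_DD − I_D(R_D+R_S) = 14 − 2.44×2.88 = 6.97 V.
Saturation requires V_DS ≥ V_GS − V_t = 1.15 V; 6.97 ≥ 1.15 ✓.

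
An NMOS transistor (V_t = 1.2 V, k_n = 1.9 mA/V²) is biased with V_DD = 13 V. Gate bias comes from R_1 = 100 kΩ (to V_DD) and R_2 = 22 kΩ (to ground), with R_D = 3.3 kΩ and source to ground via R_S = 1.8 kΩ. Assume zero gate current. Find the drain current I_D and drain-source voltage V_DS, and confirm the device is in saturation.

V_G = V_DD·R_2/(R_1+R_2) = 13×22/122 = 2.34 V.
Assume saturation: I_D = (k_n/2)(V_GS − V_t)² with V_GS = V_G − I_D·R_S = 2.34 − 1.8·I_D.
Substituting gives 3.08·I_D² − 4.91·I_D + 1.24 = 0, with roots I_D = 0.316 or 1.28 mA.
The root I_D = 1.28 mA gives V_GS = 0.0389 V ≤ V_t, so take I_D = 0.316 mA.
Then V_GS = 1.78 V and V_DS = V_DD − I_D(R_D+R_S) = 13 − 0.316×5.1 = 11.4 V.
Saturation requires V_DS ≥ V_GS − V_t = 0.576 V; 11.4 ≥ 0.576 ✓.

I_D ≈ 0.32 mA, V_DS ≈ 11 V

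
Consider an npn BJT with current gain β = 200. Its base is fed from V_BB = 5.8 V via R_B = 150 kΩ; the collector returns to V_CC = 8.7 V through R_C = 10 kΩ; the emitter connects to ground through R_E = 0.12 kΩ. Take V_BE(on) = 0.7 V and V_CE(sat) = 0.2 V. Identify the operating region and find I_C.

Assume active: I_B = (5.8 − 0.7)/(150 + 201×0.12) = 0.0293 mA, I_C = β·I_B = 5.86 mA.
Then V_CE = 8.7 − 5.86×10 − 5.89×0.12 = -50.6 V < 0.2 V — the active assumption fails.
Re-solve with V_CE = 0.2 V. KCL at the emitter: V_E/R_E = (V_BB−0.7−V_E)/R_B + (V_CC−0.2−V_E)/R_C, giving V_E = 0.105 V.
I_C = (V_CC − 0.2 − V_E)/R_C = (8.5 − 0.105)/10 = 0.84 mA.
Check: I_B = (5.1 − 0.105)/150 = 0.0333 mA, and β·I_B = 6.66 mA > I_C, confirming saturation.

saturation; I_C ≈ 0.84 mA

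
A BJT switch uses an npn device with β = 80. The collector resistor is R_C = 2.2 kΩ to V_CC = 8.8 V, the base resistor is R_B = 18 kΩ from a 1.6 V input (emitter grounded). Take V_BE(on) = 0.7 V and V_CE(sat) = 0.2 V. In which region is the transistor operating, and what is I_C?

saturation; I_C ≈ 3.9 mA

Assume active: I_B = (1.6 − 0.7)/18 = 0.05 mA, giving I_C = β·I_B = 4 mA.
But then V_CE = 8.8 − 4×2.2 = -0.00000000000000178 V < V_CE(sat) = 0.2 V — impossible in the active region.
So the transistor is saturated. With V_CE = 0.2 V, I_C = (V_CC − 0.2)/R_C = 8.6/2.2 = 3.91 mA.
Check: β·I_B = 4 mA > I_C = 3.91 mA, confirming saturation.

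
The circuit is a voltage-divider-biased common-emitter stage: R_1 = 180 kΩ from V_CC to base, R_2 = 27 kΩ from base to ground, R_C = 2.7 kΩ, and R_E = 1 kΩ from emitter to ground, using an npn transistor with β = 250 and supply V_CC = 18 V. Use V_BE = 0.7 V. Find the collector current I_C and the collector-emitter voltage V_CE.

I_C ≈ 1.5 mA, V_CE ≈ 12 V

Thevenize the base divider: V_Th = V_CC·R_2/(R_1+R_2) = 18×27/207 = 2.35 V, R_Th = R_1‖R_2 = 23.5 kΩ.
Base-emitter loop: V_Th = I_B·R_Th + V_BE + (β+1)I_B·R_E, so I_B = (2.35 − 0.7) / (23.5 + 251×1) = 0.006 mA.
I_C = β·I_B = 250×0.006 = 1.5 mA, and I_E = (β+1)I_B = 1.51 mA.
V_CE = V_CC − I_C·R_C − I_E·R_E = 18 − 1.5×2.7 − 1.51×1 = 12.4 V.
V_CE = 12.4 V > 0.2 V confirms active-region operation.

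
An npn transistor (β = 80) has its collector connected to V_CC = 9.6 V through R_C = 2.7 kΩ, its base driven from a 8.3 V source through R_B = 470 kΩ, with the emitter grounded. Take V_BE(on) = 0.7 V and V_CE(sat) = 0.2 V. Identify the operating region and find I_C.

Assume active. Base-emitter loop: I_B = (V_BB − V_BE)/R_B = (8.3 − 0.7)/470 = 0.0162 mA.
I_C = β·I_B = 80×0.0162 = 1.29 mA.
V_CE = V_CC − I_C·R_C = 9.6 − 1.29×2.7 = 6.11 V > V_CE(sat), so the active-region assumption holds.

active; I_C ≈ 1.3 mA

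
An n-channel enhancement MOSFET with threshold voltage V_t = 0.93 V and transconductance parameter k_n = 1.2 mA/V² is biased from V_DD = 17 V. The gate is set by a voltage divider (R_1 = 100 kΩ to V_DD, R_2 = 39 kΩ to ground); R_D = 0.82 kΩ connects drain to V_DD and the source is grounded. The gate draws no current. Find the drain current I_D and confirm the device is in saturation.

I_D ≈ 8.8 mA

V_G = V_DD·R_2/(R_1+R_2) = 17×39/139 = 4.77 V. With the source grounded, V_GS = V_G = 4.77 V.
Assume saturation: I_D = (k_n/2)(V_GS − V_t)² = (1.2/2)×(4.77 − 0.93)² = 0.6×3.84² = 8.85 mA.
V_DS = V_DD − I_D·R_D = 17 − 8.85×0.82 = 9.75 V.
Saturation requires V_DS ≥ V_GS − V_t = 3.84 V; 9.75 ≥ 3.84 ✓.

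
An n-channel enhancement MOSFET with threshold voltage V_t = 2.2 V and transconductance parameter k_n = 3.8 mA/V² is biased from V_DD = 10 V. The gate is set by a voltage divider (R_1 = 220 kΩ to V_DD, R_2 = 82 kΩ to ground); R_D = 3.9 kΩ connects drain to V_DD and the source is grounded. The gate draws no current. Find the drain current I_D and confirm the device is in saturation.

I_D ≈ 0.5 mA

V_G = V_DD·R_2/(R_1+R_2) = 10×82/302 = 2.72 V. With the source grounded, V_GS = V_G = 2.72 V.
Assume saturation: I_D = (k_n/2)(V_GS − V_t)² = (3.8/2)×(2.72 − 2.2)² = 1.9×0.515² = 0.504 mA.
V_DS = V_DD − I_D·R_D = 10 − 0.504×3.9 = 8.03 V.
Saturation requires V_DS ≥ V_GS − V_t = 0.515 V; 8.03 ≥ 0.515 ✓.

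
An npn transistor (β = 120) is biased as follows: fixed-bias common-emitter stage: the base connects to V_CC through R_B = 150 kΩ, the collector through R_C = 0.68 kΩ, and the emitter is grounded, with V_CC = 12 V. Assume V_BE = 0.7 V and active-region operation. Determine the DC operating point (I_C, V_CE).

I_C ≈ 9 mA, V_CE ≈ 5.9 V

Base loop: V_CC = I_B·R_B + V_BE, so I_B = (12 − 0.7)/150 kΩ = 0.0753 mA.
In the active region I_C = β·I_B = 120 × 0.0753 = 9.04 mA.
Collector loop: V_CE = V_CC − I_C·R_C = 12 − 9.04×0.68 = 5.85 V.
Since V_CE = 5.85 V > V_CE(sat) ≈ 0.2 V, the transistor is in the active region as assumed.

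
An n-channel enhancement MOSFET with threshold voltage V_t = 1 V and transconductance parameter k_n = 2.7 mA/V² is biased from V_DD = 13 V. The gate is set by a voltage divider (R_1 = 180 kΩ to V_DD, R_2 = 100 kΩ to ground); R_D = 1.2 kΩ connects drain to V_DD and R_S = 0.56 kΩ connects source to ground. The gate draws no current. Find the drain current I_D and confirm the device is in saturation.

V_G = V_DD·R_2/(R_1+R_2) = 13×100/280 = 4.64 V.
Assume saturation: I_D = (k_n/2)(V_GS − V_t)² with V_GS = V_G − I_D·R_S = 4.64 − 0.56·I_D.
Substituting gives 0.423·I_D² − 6.51·I_D + 17.9 = 0, with roots I_D = 3.59 or 11.8 mA.
The root I_D = 11.8 mA gives V_GS = -1.95 V ≤ V_t, so take I_D = 3.59 mA.
Then V_GS = 2.63 V and V_DS = V_DD − I_D(R_D+R_S) = 13 − 3.59×1.76 = 6.68 V.
Saturation requires V_DS ≥ V_GS − V_t = 1.63 V; 6.68 ≥ 1.63 ✓.

I_D ≈ 3.6 mA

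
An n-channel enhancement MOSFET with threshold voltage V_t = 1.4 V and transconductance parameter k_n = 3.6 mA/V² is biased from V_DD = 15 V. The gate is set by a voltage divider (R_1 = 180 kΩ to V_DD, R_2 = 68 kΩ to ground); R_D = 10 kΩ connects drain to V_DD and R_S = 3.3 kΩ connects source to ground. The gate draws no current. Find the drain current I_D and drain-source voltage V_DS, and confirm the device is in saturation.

V_G = V_DD·R_2/(R_1+R_2) = 15×68/248 = 4.11 V.
Assume saturation: I_D = (k_n/2)(V_GS − V_t)² with V_GS = V_G − I_D·R_S = 4.11 − 3.3·I_D.
Substituting gives 19.6·I_D² − 33.2·I_D + 13.2 = 0, with roots I_D = 0.641 or 1.05 mA.
The root I_D = 1.05 mA gives V_GS = 0.635 V ≤ V_t, so take I_D = 0.641 mA.
Then V_GS = 2 V and V_DS = V_DD − I_D(R_D+R_S) = 15 − 0.641×13.3 = 6.47 V.
Saturation requires V_DS ≥ V_GS − V_t = 0.597 V; 6.47 ≥ 0.597 ✓.

I_D ≈ 0.64 mA, V_DS ≈ 6.5 V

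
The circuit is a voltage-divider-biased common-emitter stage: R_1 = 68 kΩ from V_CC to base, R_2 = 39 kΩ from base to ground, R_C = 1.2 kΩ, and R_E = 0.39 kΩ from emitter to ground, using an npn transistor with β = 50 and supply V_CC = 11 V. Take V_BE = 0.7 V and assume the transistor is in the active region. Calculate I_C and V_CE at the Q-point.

I_C ≈ 3.7 mA, V_CE ≈ 5.1 V

Thevenize the base divider: V_Th = V_CC·R_2/(R_1+R_2) = 11×39/107 = 4.01 V, R_Th = R_1‖R_2 = 24.8 kΩ.
Base-emitter loop: V_Th = I_B·R_Th + V_BE + (β+1)I_B·R_E, so I_B = (4.01 − 0.7) / (24.8 + 51×0.39) = 0.0741 mA.
I_C = β·I_B = 50×0.0741 = 3.7 mA, and I_E = (β+1)I_B = 3.78 mA.
V_CE = V_CC − I_C·R_C − I_E·R_E = 11 − 3.7×1.2 − 3.78×0.39 = 5.08 V.
V_CE = 5.08 V > 0.2 V confirms active-region operation.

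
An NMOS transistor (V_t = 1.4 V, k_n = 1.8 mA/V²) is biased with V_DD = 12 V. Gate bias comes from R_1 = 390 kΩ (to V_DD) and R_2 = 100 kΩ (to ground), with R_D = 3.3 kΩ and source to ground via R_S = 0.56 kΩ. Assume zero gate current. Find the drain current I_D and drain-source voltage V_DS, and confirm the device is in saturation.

I_D ≈ 0.52 mA, V_DS ≈ 10 V

V_G = V_DD·R_2/(R_1+R_2) = 12×100/490 = 2.45 V.
Assume saturation: I_D = (k_n/2)(V_GS − V_t)² with V_GS = V_G − I_D·R_S = 2.45 − 0.56·I_D.
Substituting gives 0.282·I_D² − 2.06·I_D + 0.99 = 0, with roots I_D = 0.518 or 6.77 mA.
The root I_D = 6.77 mA gives V_GS = -1.34 V ≤ V_t, so take I_D = 0.518 mA.
Then V_GS = 2.16 V and V_DS = V_DD − I_D(R_D+R_S) = 12 − 0.518×3.86 = 10 V.
Saturation requires V_DS ≥ V_GS − V_t = 0.759 V; 10 ≥ 0.759 ✓.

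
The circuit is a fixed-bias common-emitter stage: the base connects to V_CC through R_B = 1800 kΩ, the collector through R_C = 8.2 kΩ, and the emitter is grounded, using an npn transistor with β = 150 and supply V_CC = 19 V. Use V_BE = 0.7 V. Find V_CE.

V_CE ≈ 6.5 V

Base loop: V_CC = I_B·R_B + V_BE, so I_B = (19 − 0.7)/1800 kΩ = 0.0102 mA.
In the active region I_C = β·I_B = 150 × 0.0102 = 1.53 mA.
Collector loop: V_CE = V_CC − I_C·R_C = 19 − 1.53×8.2 = 6.49 V.
Since V_CE = 6.49 V > V_CE(sat) ≈ 0.2 V, the transistor is in the active region as assumed.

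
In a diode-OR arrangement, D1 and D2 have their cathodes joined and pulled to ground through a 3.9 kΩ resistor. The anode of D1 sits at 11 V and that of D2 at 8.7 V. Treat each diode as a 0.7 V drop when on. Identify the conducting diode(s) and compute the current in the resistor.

Only D1 conducts; I_R ≈ 2.6 mA

Assume both conduct. Then node N would need to be at both 11−0.7 = 10.3 V and 8.7−0.7 = 8 V, which is impossible.
Assume only D1 conducts: V_N = 11 − 0.7 = 10.3 V, so I_R = 10.3/3.9 = 2.64 mA.
Check D2: its anode-to-cathode voltage is 8.7 − 10.3 = -1.6 V < 0.7 V, so it is off. The assumption is consistent.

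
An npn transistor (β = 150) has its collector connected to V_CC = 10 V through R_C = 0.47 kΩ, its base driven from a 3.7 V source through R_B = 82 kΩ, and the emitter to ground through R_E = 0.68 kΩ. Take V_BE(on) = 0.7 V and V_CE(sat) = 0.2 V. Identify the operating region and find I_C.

Assume active. Base-emitter loop: I_B = (V_BB − V_BE)/(R_B + (β+1)R_E) = (3.7 − 0.7)/(82 + 151×0.68) = 0.0162 mA.
I_C = β·I_B = 150×0.0162 = 2.44 mA.
V_CE = V_CC − I_C·R_C − I_E·R_E = 10 − 2.44×0.47 − 2.45×0.68 = 7.19 V > V_CE(sat), so the active-region assumption holds.

active; I_C ≈ 2.4 mA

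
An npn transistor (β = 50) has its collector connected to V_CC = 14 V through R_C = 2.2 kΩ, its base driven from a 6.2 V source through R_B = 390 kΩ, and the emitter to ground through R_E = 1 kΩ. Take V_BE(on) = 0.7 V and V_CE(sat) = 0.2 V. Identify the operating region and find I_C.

Assume active. Base-emitter loop: I_B = (V_BB − V_BE)/(R_B + (β+1)R_E) = (6.2 − 0.7)/(390 + 51×1) = 0.0125 mA.
I_C = β·I_B = 50×0.0125 = 0.624 mA.
V_CE = V_CC − I_C·R_C − I_E·R_E = 14 − 0.624×2.2 − 0.636×1 = 12 V > V_CE(sat), so the active-region assumption holds.

active; I_C ≈ 0.62 mA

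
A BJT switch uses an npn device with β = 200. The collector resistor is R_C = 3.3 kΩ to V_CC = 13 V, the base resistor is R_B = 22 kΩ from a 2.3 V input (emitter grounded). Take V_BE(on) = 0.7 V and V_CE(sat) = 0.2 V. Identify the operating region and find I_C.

saturation; I_C ≈ 3.9 mA

Assume active: I_B = (2.3 − 0.7)/22 = 0.0727 mA, giving I_C = β·I_B = 14.5 mA.
But then V_CE = 13 − 14.5×3.3 = -35 V < V_CE(sat) = 0.2 V — impossible in the active region.
So the transistor is saturated. With V_CE = 0.2 V, I_C = (V_CC − 0.2)/R_C = 12.8/3.3 = 3.88 mA.
Check: β·I_B = 14.5 mA > I_C = 3.88 mA, confirming saturation.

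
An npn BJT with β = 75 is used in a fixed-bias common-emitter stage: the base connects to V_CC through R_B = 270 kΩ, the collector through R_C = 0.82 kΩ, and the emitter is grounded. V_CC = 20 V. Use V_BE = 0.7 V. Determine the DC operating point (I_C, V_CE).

Base loop: V_CC = I_B·R_B + V_BE, so I_B = (20 − 0.7)/270 kΩ = 0.0715 mA.
In the active region I_C = β·I_B = 75 × 0.0715 = 5.36 mA.
Collector loop: V_CE = V_CC − I_C·R_C = 20 − 5.36×0.82 = 15.6 V.
Since V_CE = 15.6 V > V_CE(sat) ≈ 0.2 V, the transistor is in the active region as assumed.

I_C ≈ 5.4 mA, V_CE ≈ 16 V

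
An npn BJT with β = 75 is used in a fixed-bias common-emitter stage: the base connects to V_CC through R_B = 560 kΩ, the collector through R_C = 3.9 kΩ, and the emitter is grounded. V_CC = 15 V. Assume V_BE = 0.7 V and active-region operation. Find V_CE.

V_CE ≈ 7.5 V

Base loop: V_CC = I_B·R_B + V_BE, so I_B = (15 − 0.7)/560 kΩ = 0.0255 mA.
In the active region I_C = β·I_B = 75 × 0.0255 = 1.92 mA.
Collector loop: V_CE = V_CC − I_C·R_C = 15 − 1.92×3.9 = 7.53 V.
Since V_CE = 7.53 V > V_CE(sat) ≈ 0.2 V, the transistor is in the active region as assumed.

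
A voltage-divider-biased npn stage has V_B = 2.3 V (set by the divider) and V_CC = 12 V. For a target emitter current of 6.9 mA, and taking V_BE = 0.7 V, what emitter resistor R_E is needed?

V_E = V_B − V_BE = 2.3 − 0.7 = 1.6 V.
R_E = V_E / I_E = 1.6 / 6.9 = 0.232 kΩ.

R_E ≈ 0.23 kΩ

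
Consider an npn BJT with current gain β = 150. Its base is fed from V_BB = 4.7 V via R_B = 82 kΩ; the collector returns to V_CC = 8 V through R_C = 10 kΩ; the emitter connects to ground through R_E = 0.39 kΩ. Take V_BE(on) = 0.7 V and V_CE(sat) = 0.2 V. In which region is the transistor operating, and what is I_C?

saturation; I_C ≈ 0.75 mA

Assume active: I_B = (4.7 − 0.7)/(82 + 151×0.39) = 0.0284 mA, I_C = β·I_B = 4.26 mA.
Then V_CE = 8 − 4.26×10 − 4.29×0.39 = -36.3 V < 0.2 V — the active assumption fails.
Re-solve with V_CE = 0.2 V. KCL at the emitter: V_E/R_E = (V_BB−0.7−V_E)/R_B + (V_CC−0.2−V_E)/R_C, giving V_E = 0.31 V.
I_C = (V_CC − 0.2 − V_E)/R_C = (7.8 − 0.31)/10 = 0.749 mA.
Check: I_B = (4 − 0.31)/82 = 0.045 mA, and β·I_B = 6.75 mA > I_C, confirming saturation.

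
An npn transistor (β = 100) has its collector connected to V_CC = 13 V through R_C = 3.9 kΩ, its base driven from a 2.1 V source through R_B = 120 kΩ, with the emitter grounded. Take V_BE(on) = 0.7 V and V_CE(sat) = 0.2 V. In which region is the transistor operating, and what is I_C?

active; I_C ≈ 1.2 mA

Assume active. Base-emitter loop: I_B = (V_BB − V_BE)/R_B = (2.1 − 0.7)/120 = 0.0117 mA.
I_C = β·I_B = 100×0.0117 = 1.17 mA.
V_CE = V_CC − I_C·R_C = 13 − 1.17×3.9 = 8.45 V > V_CE(sat), so the active-region assumption holds.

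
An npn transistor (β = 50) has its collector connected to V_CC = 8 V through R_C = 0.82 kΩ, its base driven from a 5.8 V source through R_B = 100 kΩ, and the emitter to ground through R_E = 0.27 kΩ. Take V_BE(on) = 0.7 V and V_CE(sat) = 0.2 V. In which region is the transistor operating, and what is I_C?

Assume active. Base-emitter loop: I_B = (V_BB − V_BE)/(R_B + (β+1)R_E) = (5.8 − 0.7)/(100 + 51×0.27) = 0.0448 mA.
I_C = β·I_B = 50×0.0448 = 2.24 mA.
V_CE = V_CC − I_C·R_C − I_E·R_E = 8 − 2.24×0.82 − 2.29×0.27 = 5.54 V > V_CE(sat), so the active-region assumption holds.

active; I_C ≈ 2.2 mA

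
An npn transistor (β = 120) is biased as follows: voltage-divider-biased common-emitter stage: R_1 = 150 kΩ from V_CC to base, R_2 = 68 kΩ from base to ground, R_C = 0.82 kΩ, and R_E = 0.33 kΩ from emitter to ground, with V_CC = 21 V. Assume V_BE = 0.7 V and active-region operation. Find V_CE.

V_CE ≈ 12 V

Thevenize the base divider: V_Th = V_CC·R_2/(R_1+R_2) = 21×68/218 = 6.55 V, R_Th = R_1‖R_2 = 46.8 kΩ.
Base-emitter loop: V_Th = I_B·R_Th + V_BE + (β+1)I_B·R_E, so I_B = (6.55 − 0.7) / (46.8 + 121×0.33) = 0.0675 mA.
I_C = β·I_B = 120×0.0675 = 8.1 mA, and I_E = (β+1)I_B = 8.16 mA.
V_CE = V_CC − I_C·R_C − I_E·R_E = 21 − 8.1×0.82 − 8.16×0.33 = 11.7 V.
V_CE = 11.7 V > 0.2 V confirms active-region operation.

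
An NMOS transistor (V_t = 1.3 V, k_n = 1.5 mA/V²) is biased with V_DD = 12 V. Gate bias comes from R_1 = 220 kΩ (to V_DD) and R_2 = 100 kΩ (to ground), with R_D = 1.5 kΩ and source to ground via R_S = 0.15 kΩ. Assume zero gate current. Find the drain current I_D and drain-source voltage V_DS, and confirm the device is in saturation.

V_G = V_DD·R_2/(R_1+R_2) = 12×100/320 = 3.75 V.
Assume saturation: I_D = (k_n/2)(V_GS − V_t)² with V_GS = V_G − I_D·R_S = 3.75 − 0.15·I_D.
Substituting gives 0.0169·I_D² − 1.55·I_D + 4.5 = 0, with roots I_D = 3 or 88.9 mA.
The root I_D = 88.9 mA gives V_GS = -9.59 V ≤ V_t, so take I_D = 3 mA.
Then V_GS = 3.3 V and V_DS = V_DD − I_D(R_D+R_S) = 12 − 3×1.65 = 7.05 V.
Saturation requires V_DS ≥ V_GS − V_t = 2 V; 7.05 ≥ 2 ✓.

I_D ≈ 3 mA, V_DS ≈ 7 V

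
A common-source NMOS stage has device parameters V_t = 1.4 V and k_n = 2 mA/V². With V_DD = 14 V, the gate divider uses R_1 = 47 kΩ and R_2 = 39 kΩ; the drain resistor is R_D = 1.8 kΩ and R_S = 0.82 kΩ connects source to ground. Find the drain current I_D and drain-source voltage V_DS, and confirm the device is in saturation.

I_D ≈ 3.7 mA, V_DS ≈ 4.3 V

V_G = V_DD·R_2/(R_1+R_2) = 14×39/86 = 6.35 V.
Assume saturation: I_D = (k_n/2)(V_GS − V_t)² with V_GS = V_G − I_D·R_S = 6.35 − 0.82·I_D.
Substituting gives 0.672·I_D² − 9.12·I_D + 24.5 = 0, with roots I_D = 3.69 or 9.87 mA.
The root I_D = 9.87 mA gives V_GS = -1.74 V ≤ V_t, so take I_D = 3.69 mA.
Then V_GS = 3.32 V and V_DS = V_DD − I_D(R_D+R_S) = 14 − 3.69×2.62 = 4.33 V.
Saturation requires V_DS ≥ V_GS − V_t = 1.92 V; 4.33 ≥ 1.92 ✓.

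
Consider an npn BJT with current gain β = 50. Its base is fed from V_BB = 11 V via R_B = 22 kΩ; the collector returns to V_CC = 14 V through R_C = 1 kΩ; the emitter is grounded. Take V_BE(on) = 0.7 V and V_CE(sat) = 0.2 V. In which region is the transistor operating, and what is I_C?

Assume active: I_B = (11 − 0.7)/22 = 0.468 mA, giving I_C = β·I_B = 23.4 mA.
But then V_CE = 14 − 23.4×1 = -9.41 V < V_CE(sat) = 0.2 V — impossible in the active region.
So the transistor is saturated. With V_CE = 0.2 V, I_C = (V_CC − 0.2)/R_C = 13.8/1 = 13.8 mA.
Check: β·I_B = 23.4 mA > I_C = 13.8 mA, confirming saturation.

saturation; I_C ≈ 14 mA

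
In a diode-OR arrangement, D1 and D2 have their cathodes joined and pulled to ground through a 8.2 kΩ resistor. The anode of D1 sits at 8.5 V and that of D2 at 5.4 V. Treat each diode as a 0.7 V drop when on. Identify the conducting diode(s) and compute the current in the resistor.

Assume both conduct. Then node N would need to be at both 8.5−0.7 = 7.8 V and 5.4−0.7 = 4.7 V, which is impossible.
Assume only D1 conducts: V_N = 8.5 − 0.7 = 7.8 V, so I_R = 7.8/8.2 = 0.951 mA.
Check D2: its anode-to-cathode voltage is 5.4 − 7.8 = -2.4 V < 0.7 V, so it is off. The assumption is consistent.

Only D1 conducts; I_R ≈ 0.95 mA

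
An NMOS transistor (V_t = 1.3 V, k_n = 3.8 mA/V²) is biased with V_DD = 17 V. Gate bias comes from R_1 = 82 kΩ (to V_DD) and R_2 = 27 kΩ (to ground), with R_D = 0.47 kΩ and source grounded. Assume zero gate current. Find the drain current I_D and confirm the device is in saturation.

I_D ≈ 16 mA

V_G = V_DD·R_2/(R_1+R_2) = 17×27/109 = 4.21 V. With the source grounded, V_GS = V_G = 4.21 V.
Assume saturation: I_D = (k_n/2)(V_GS − V_t)² = (3.8/2)×(4.21 − 1.3)² = 1.9×2.91² = 16.1 mA.
V_DS = V_DD − I_D·R_D = 17 − 16.1×0.47 = 9.43 V.
Saturation requires V_DS ≥ V_GS − V_t = 2.91 V; 9.43 ≥ 2.91 ✓.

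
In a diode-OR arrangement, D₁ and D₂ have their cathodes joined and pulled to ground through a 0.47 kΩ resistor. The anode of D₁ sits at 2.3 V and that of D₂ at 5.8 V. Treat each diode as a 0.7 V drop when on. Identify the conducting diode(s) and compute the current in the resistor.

Only D₂ conducts; I_R ≈ 11 mA

Assume both conduct. Then node N would need to be at both 2.3−0.7 = 1.6 V and 5.8−0.7 = 5.1 V, which is impossible.
Assume only D₂ conducts: V_N = 5.8 − 0.7 = 5.1 V, so I_R = 5.1/0.47 = 10.9 mA.
Check D₁: its anode-to-cathode voltage is 2.3 − 5.1 = -2.8 V < 0.7 V, so it is off. The assumption is consistent.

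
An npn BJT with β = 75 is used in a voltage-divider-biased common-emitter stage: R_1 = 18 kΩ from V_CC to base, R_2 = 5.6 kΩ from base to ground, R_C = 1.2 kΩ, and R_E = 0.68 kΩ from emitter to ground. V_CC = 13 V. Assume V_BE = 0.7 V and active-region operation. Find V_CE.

V_CE ≈ 7 V

Thevenize the base divider: V_Th = V_CC·R_2/(R_1+R_2) = 13×5.6/23.6 = 3.08 V, R_Th = R_1‖R_2 = 4.27 kΩ.
Base-emitter loop: V_Th = I_B·R_Th + V_BE + (β+1)I_B·R_E, so I_B = (3.08 − 0.7) / (4.27 + 76×0.68) = 0.0426 mA.
I_C = β·I_B = 75×0.0426 = 3.2 mA, and I_E = (β+1)I_B = 3.24 mA.
V_CE = V_CC − I_C·R_C − I_E·R_E = 13 − 3.2×1.2 − 3.24×0.68 = 6.96 V.
V_CE = 6.96 V > 0.2 V confirms active-region operation.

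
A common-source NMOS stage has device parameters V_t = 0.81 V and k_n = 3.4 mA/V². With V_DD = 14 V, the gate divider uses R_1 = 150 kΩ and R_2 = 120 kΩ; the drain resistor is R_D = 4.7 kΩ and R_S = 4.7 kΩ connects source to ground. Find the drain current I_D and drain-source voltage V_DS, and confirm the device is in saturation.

I_D ≈ 0.99 mA, V_DS ≈ 4.7 V

V_G = V_DD·R_2/(R_1+R_2) = 14×120/270 = 6.22 V.
Assume saturation: I_D = (k_n/2)(V_GS − V_t)² with V_GS = V_G − I_D·R_S = 6.22 − 4.7·I_D.
Substituting gives 37.6·I_D² − 87.5·I_D + 49.8 = 0, with roots I_D = 0.989 or 1.34 mA.
The root I_D = 1.34 mA gives V_GS = -0.078 V ≤ V_t, so take I_D = 0.989 mA.
Then V_GS = 1.57 V and V_DS = V_DD − I_D(R_D+R_S) = 14 − 0.989×9.4 = 4.7 V.
Saturation requires V_DS ≥ V_GS − V_t = 0.763 V; 4.7 ≥ 0.763 ✓.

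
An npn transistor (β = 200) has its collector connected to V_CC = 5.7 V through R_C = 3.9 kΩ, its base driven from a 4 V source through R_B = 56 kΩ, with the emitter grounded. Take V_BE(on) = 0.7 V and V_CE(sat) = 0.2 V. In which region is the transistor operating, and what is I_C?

Assume active: I_B = (4 − 0.7)/56 = 0.0589 mA, giving I_C = β·I_B = 11.8 mA.
But then V_CE = 5.7 − 11.8×3.9 = -40.3 V < V_CE(sat) = 0.2 V — impossible in the active region.
So the transistor is saturated. With V_CE = 0.2 V, I_C = (V_CC − 0.2)/R_C = 5.5/3.9 = 1.41 mA.
Check: β·I_B = 11.8 mA > I_C = 1.41 mA, confirming saturation.

saturation; I_C ≈ 1.4 mA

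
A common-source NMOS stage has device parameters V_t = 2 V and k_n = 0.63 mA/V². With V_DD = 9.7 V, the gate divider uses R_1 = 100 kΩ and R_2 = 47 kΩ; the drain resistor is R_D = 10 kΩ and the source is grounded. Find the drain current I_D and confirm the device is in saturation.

I_D ≈ 0.38 mA

V_G = V_DD·R_2/(R_1+R_2) = 9.7×47/147 = 3.1 V. With the source grounded, V_GS = V_G = 3.1 V.
Assume saturation: I_D = (k_n/2)(V_GS − V_t)² = (0.63/2)×(3.1 − 2)² = 0.315×1.1² = 0.382 mA.
V_DS = V_DD − I_D·R_D = 9.7 − 0.382×10 = 5.88 V.
Saturation requires V_DS ≥ V_GS − V_t = 1.1 V; 5.88 ≥ 1.1 ✓.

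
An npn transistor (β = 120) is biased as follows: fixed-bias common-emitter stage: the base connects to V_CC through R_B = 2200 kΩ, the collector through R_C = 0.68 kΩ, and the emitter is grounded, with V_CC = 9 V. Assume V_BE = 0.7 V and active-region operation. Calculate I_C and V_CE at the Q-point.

Base loop: V_CC = I_B·R_B + V_BE, so I_B = (9 − 0.7)/2200 kΩ = 0.00377 mA.
In the active region I_C = β·I_B = 120 × 0.00377 = 0.453 mA.
Collector loop: V_CE = V_CC − I_C·R_C = 9 − 0.453×0.68 = 8.69 V.
Since V_CE = 8.69 V > V_CE(sat) ≈ 0.2 V, the transistor is in the active region as assumed.

I_C ≈ 0.45 mA, V_CE ≈ 8.7 V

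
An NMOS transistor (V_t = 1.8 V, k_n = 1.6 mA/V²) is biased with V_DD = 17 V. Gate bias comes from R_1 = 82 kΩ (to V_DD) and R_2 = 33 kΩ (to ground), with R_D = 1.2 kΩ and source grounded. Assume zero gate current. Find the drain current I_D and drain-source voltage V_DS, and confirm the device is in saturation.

V_G = V_DD·R_2/(R_1+R_2) = 17×33/115 = 4.88 V. With the source grounded, V_GS = V_G = 4.88 V.
Assume saturation: I_D = (k_n/2)(V_GS − V_t)² = (1.6/2)×(4.88 − 1.8)² = 0.8×3.08² = 7.58 mA.
V_DS = V_DD − I_D·R_D = 17 − 7.58×1.2 = 7.9 V.
Saturation requires V_DS ≥ V_GS − V_t = 3.08 V; 7.9 ≥ 3.08 ✓.

I_D ≈ 7.6 mA, V_DS ≈ 7.9 V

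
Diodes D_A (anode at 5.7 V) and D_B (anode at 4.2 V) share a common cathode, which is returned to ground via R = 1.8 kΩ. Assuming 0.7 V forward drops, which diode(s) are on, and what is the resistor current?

Only D_A conducts; I_R ≈ 2.8 mA

Assume both conduct. Then node N would need to be at both 5.7−0.7 = 5 V and 4.2−0.7 = 3.5 V, which is impossible.
Assume only D_A conducts: V_N = 5.7 − 0.7 = 5 V, so I_R = 5/1.8 = 2.78 mA.
Check D_B: its anode-to-cathode voltage is 4.2 − 5 = -0.8 V < 0.7 V, so it is off. The assumption is consistent.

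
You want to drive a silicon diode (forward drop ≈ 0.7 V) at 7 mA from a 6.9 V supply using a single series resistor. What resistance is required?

The resistor drops V_S − V_D = 6.9 − 0.7 = 6.2 V at 7 mA.
R = 6.2 V / 7 mA = 0.886 kΩ.

R ≈ 0.89 kΩ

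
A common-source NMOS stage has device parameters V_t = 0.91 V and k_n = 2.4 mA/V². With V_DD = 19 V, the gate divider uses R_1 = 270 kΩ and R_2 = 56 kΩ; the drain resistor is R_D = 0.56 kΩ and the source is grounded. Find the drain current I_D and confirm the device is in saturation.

I_D ≈ 6.6 mA

V_G = V_DD·R_2/(R_1+R_2) = 19×56/326 = 3.26 V. With the source grounded, V_GS = V_G = 3.26 V.
Assume saturation: I_D = (k_n/2)(V_GS − V_t)² = (2.4/2)×(3.26 − 0.91)² = 1.2×2.35² = 6.65 mA.
V_DS = V_DD − I_D·R_D = 19 − 6.65×0.56 = 15.3 V.
Saturation requires V_DS ≥ V_GS − V_t = 2.35 V; 15.3 ≥ 2.35 ✓.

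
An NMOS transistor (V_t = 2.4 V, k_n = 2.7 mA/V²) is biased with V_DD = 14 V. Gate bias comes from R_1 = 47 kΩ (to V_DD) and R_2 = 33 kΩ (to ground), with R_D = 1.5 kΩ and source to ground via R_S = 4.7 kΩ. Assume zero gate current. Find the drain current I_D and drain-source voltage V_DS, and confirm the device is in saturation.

V_G = V_DD·R_2/(R_1+R_2) = 14×33/80 = 5.78 V.
Assume saturation: I_D = (k_n/2)(V_GS − V_t)² with V_GS = V_G − I_D·R_S = 5.78 − 4.7·I_D.
Substituting gives 29.8·I_D² − 43.8·I_D + 15.4 = 0, with roots I_D = 0.579 or 0.891 mA.
The root I_D = 0.891 mA gives V_GS = 1.59 V ≤ V_t, so take I_D = 0.579 mA.
Then V_GS = 3.05 V and V_DS = V_DD − I_D(R_D+R_S) = 14 − 0.579×6.2 = 10.4 V.
Saturation requires V_DS ≥ V_GS − V_t = 0.655 V; 10.4 ≥ 0.655 ✓.

I_D ≈ 0.58 mA, V_DS ≈ 10 V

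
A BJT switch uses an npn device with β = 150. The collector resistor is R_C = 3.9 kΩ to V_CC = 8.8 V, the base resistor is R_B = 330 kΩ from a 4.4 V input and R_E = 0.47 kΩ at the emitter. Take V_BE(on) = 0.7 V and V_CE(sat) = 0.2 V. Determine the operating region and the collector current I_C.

Assume active. Base-emitter loop: I_B = (V_BB − V_BE)/(R_B + (β+1)R_E) = (4.4 − 0.7)/(330 + 151×0.47) = 0.00923 mA.
I_C = β·I_B = 150×0.00923 = 1.38 mA.
V_CE = V_CC − I_C·R_C − I_E·R_E = 8.8 − 1.38×3.9 − 1.39×0.47 = 2.75 V > V_CE(sat), so the active-region assumption holds.

active; I_C ≈ 1.4 mA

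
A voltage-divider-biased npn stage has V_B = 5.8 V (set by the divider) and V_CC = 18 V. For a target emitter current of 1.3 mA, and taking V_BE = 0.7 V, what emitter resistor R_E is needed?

R_E ≈ 3.9 kΩ

V_E = V_B − V_BE = 5.8 − 0.7 = 5.1 V.
R_E = V_E / I_E = 5.1 / 1.3 = 3.92 kΩ.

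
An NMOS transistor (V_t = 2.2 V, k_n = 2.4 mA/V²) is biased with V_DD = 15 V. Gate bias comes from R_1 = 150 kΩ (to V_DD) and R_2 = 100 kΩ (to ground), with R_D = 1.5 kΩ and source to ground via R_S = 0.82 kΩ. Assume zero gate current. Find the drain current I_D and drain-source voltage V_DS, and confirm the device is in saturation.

V_G = V_DD·R_2/(R_1+R_2) = 15×100/250 = 6 V.
Assume saturation: I_D = (k_n/2)(V_GS − V_t)² with V_GS = V_G − I_D·R_S = 6 − 0.82·I_D.
Substituting gives 0.807·I_D² − 8.48·I_D + 17.3 = 0, with roots I_D = 2.78 or 7.73 mA.
The root I_D = 7.73 mA gives V_GS = -0.338 V ≤ V_t, so take I_D = 2.78 mA.
Then V_GS = 3.72 V and V_DS = V_DD − I_D(R_D+R_S) = 15 − 2.78×2.32 = 8.55 V.
Saturation requires V_DS ≥ V_GS − V_t = 1.52 V; 8.55 ≥ 1.52 ✓.

I_D ≈ 2.8 mA, V_DS ≈ 8.6 V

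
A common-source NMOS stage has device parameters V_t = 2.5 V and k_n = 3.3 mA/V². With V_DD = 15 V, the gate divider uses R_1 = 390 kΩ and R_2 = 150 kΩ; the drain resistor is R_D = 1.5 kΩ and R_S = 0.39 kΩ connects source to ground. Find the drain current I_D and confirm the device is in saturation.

V_G = V_DD·R_2/(R_1+R_2) = 15×150/540 = 4.17 V.
Assume saturation: I_D = (k_n/2)(V_GS − V_t)² with V_GS = V_G − I_D·R_S = 4.17 − 0.39·I_D.
Substituting gives 0.251·I_D² − 3.15·I_D + 4.58 = 0, with roots I_D = 1.68 or 10.8 mA.
The root I_D = 10.8 mA gives V_GS = -0.0641 V ≤ V_t, so take I_D = 1.68 mA.
Then V_GS = 3.51 V and V_DS = V_DD − I_D(R_D+R_S) = 15 − 1.68×1.89 = 11.8 V.
Saturation requires V_DS ≥ V_GS − V_t = 1.01 V; 11.8 ≥ 1.01 ✓.

I_D ≈ 1.7 mA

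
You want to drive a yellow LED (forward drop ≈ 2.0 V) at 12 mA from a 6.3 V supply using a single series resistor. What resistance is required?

R ≈ 0.36 kΩ

The resistor drops V_S − V_D = 6.3 − 2.0 = 4.3 V at 12 mA.
R = 4.3 V / 12 mA = 0.358 kΩ.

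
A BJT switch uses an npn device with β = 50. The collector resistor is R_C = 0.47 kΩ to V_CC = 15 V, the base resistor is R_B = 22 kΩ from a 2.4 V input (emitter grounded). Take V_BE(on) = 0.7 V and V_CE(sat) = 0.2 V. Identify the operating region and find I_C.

Assume active. Base-emitter loop: I_B = (V_BB − V_BE)/R_B = (2.4 − 0.7)/22 = 0.0773 mA.
I_C = β·I_B = 50×0.0773 = 3.86 mA.
V_CE = V_CC − I_C·R_C = 15 − 3.86×0.47 = 13.2 V > V_CE(sat), so the active-region assumption holds.

active; I_C ≈ 3.9 mA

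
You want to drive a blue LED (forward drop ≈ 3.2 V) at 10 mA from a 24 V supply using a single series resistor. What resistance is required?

The resistor drops V_S − V_D = 24 − 3.2 = 20.8 V at 10 mA.
R = 20.8 V / 10 mA = 2.08 kΩ.

R ≈ 2.1 kΩ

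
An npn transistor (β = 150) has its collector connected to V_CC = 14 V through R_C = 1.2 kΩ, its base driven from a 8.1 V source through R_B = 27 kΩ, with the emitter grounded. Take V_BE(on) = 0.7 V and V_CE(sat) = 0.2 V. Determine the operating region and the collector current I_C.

saturation; I_C ≈ 12 mA

Assume active: I_B = (8.1 − 0.7)/27 = 0.274 mA, giving I_C = β·I_B = 41.1 mA.
But then V_CE = 14 − 41.1×1.2 = -35.3 V < V_CE(sat) = 0.2 V — impossible in the active region.
So the transistor is saturated. With V_CE = 0.2 V, I_C = (V_CC − 0.2)/R_C = 13.8/1.2 = 11.5 mA.
Check: β·I_B = 41.1 mA > I_C = 11.5 mA, confirming saturation.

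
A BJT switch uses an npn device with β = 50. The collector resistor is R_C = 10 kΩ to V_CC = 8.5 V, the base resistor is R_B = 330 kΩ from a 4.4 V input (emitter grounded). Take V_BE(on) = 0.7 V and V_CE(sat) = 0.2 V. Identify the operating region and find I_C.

Assume active. Base-emitter loop: I_B = (V_BB − V_BE)/R_B = (4.4 − 0.7)/330 = 0.0112 mA.
I_C = β·I_B = 50×0.0112 = 0.561 mA.
V_CE = V_CC − I_C·R_C = 8.5 − 0.561×10 = 2.89 V > V_CE(sat), so the active-region assumption holds.

active; I_C ≈ 0.56 mA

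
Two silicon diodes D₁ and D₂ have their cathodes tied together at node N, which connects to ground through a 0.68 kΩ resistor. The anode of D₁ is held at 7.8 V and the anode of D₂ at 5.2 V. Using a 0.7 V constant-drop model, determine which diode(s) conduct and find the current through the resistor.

Assume both conduct. Then node N would need to be at both 7.8−0.7 = 7.1 V and 5.2−0.7 = 4.5 V, which is impossible.
Assume only D₁ conducts: V_N = 7.8 − 0.7 = 7.1 V, so I_R = 7.1/0.68 = 10.4 mA.
Check D₂: its anode-to-cathode voltage is 5.2 − 7.1 = -1.9 V < 0.7 V, so it is off. The assumption is consistent.

Only D₁ conducts; I_R ≈ 10 mA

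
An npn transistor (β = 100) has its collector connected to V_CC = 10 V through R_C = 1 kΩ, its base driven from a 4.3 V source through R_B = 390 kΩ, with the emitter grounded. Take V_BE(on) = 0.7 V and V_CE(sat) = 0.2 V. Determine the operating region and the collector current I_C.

Assume active. Base-emitter loop: I_B = (V_BB − V_BE)/R_B = (4.3 − 0.7)/390 = 0.00923 mA.
I_C = β·I_B = 100×0.00923 = 0.923 mA.
V_CE = V_CC − I_C·R_C = 10 − 0.923×1 = 9.08 V > V_CE(sat), so the active-region assumption holds.

active; I_C ≈ 0.92 mA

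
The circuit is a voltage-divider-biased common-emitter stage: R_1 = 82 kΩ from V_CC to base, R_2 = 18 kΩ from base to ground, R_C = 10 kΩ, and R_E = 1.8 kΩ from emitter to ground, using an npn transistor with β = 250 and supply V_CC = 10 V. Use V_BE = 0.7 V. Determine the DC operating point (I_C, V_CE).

I_C ≈ 0.59 mA, V_CE ≈ 3 V

Thevenize the base divider: V_Th = V_CC·R_2/(R_1+R_2) = 10×18/100 = 1.8 V, R_Th = R_1‖R_2 = 14.8 kΩ.
Base-emitter loop: V_Th = I_B·R_Th + V_BE + (β+1)I_B·R_E, so I_B = (1.8 − 0.7) / (14.8 + 251×1.8) = 0.00236 mA.
I_C = β·I_B = 250×0.00236 = 0.589 mA, and I_E = (β+1)I_B = 0.592 mA.
V_CE = V_CC − I_C·R_C − I_E·R_E = 10 − 0.589×10 − 0.592×1.8 = 3.04 V.
V_CE = 3.04 V > 0.2 V confirms active-region operation.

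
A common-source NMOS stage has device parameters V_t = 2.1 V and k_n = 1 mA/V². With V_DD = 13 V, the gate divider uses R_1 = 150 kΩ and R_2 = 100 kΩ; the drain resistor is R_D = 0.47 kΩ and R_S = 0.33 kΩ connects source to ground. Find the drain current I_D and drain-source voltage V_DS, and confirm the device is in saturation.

V_G = V_DD·R_2/(R_1+R_2) = 13×100/250 = 5.2 V.
Assume saturation: I_D = (k_n/2)(V_GS − V_t)² with V_GS = V_G − I_D·R_S = 5.2 − 0.33·I_D.
Substituting gives 0.0545·I_D² − 2.02·I_D + 4.81 = 0, with roots I_D = 2.55 or 34.6 mA.
The root I_D = 34.6 mA gives V_GS = -6.22 V ≤ V_t, so take I_D = 2.55 mA.
Then V_GS = 4.36 V and V_DS = V_DD − I_D(R_D+R_S) = 13 − 2.55×0.8 = 11 V.
Saturation requires V_DS ≥ V_GS − V_t = 2.26 V; 11 ≥ 2.26 ✓.

I_D ≈ 2.6 mA, V_DS ≈ 11 V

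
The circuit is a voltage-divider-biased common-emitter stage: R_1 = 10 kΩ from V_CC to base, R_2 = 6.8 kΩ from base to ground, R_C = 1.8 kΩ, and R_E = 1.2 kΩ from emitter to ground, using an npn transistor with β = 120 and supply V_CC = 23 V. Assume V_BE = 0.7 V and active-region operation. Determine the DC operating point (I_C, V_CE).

Thevenize the base divider: V_Th = V_CC·R_2/(R_1+R_2) = 23×6.8/16.8 = 9.31 V, R_Th = R_1‖R_2 = 4.05 kΩ.
Base-emitter loop: V_Th = I_B·R_Th + V_BE + (β+1)I_B·R_E, so I_B = (9.31 − 0.7) / (4.05 + 121×1.2) = 0.0577 mA.
I_C = β·I_B = 120×0.0577 = 6.92 mA, and I_E = (β+1)I_B = 6.98 mA.
V_CE = V_CC − I_C·R_C − I_E·R_E = 23 − 6.92×1.8 − 6.98×1.2 = 2.16 V.
V_CE = 2.16 V > 0.2 V confirms active-region operation.

I_C ≈ 6.9 mA, V_CE ≈ 2.2 V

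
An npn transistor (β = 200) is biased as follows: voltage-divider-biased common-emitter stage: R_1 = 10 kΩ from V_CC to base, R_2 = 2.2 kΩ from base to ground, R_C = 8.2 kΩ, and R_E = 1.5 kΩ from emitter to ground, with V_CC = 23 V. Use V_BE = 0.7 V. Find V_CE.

V_CE ≈ 0.93 V

Thevenize the base divider: V_Th = V_CC·R_2/(R_1+R_2) = 23×2.2/12.2 = 4.15 V, R_Th = R_1‖R_2 = 1.8 kΩ.
Base-emitter loop: V_Th = I_B·R_Th + V_BE + (β+1)I_B·R_E, so I_B = (4.15 − 0.7) / (1.8 + 201×1.5) = 0.0114 mA.
I_C = β·I_B = 200×0.0114 = 2.27 mA, and I_E = (β+1)I_B = 2.28 mA.
V_CE = V_CC − I_C·R_C − I_E·R_E = 23 − 2.27×8.2 − 2.28×1.5 = 0.932 V.
V_CE = 0.932 V > 0.2 V confirms active-region operation.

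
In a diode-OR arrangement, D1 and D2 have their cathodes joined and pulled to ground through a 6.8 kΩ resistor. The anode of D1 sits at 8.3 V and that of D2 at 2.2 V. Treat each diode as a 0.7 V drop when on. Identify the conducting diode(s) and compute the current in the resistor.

Assume both conduct. Then node N would need to be at both 8.3−0.7 = 7.6 V and 2.2−0.7 = 1.5 V, which is impossible.
Assume only D1 conducts: V_N = 8.3 − 0.7 = 7.6 V, so I_R = 7.6/6.8 = 1.12 mA.
Check D2: its anode-to-cathode voltage is 2.2 − 7.6 = -5.4 V < 0.7 V, so it is off. The assumption is consistent.

Only D1 conducts; I_R ≈ 1.1 mA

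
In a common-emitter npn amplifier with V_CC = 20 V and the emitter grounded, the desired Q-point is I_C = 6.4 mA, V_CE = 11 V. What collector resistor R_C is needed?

R_C ≈ 1.4 kΩ

Collector loop: V_CC = I_C·R_C + V_CE.
R_C = (V_CC − V_CE)/I_C = (20 − 11)/6.4 = 1.41 kΩ.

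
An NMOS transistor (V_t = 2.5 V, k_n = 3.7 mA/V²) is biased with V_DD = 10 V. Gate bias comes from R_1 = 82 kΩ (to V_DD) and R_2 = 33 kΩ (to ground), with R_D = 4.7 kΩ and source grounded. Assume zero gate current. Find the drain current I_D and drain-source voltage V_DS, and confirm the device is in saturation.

V_G = V_DD·R_2/(R_1+R_2) = 10×33/115 = 2.87 V. With the source grounded, V_GS = V_G = 2.87 V.
Assume saturation: I_D = (k_n/2)(V_GS − V_t)² = (3.7/2)×(2.87 − 2.5)² = 1.85×0.37² = 0.253 mA.
V_DS = V_DD − I_D·R_D = 10 − 0.253×4.7 = 8.81 V.
Saturation requires V_DS ≥ V_GS − V_t = 0.37 V; 8.81 ≥ 0.37 ✓.

I_D ≈ 0.25 mA, V_DS ≈ 8.8 V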